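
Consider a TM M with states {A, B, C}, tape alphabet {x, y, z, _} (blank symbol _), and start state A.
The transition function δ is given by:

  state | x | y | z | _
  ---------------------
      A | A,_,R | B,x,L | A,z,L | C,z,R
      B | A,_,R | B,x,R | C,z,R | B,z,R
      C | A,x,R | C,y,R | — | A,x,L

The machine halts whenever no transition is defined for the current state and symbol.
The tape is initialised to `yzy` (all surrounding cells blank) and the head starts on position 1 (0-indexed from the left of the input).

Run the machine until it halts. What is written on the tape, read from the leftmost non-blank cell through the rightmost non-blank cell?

state=A head=1 tape=_y[z]y   (A,z)→(A,z,L)
state=A head=0 tape=_[y]zy   (A,y)→(B,x,L)
state=B head=-1 tape=[_]xzy   (B,_)→(B,z,R)
state=B head=0 tape=z[x]zy   (B,x)→(A,_,R)
state=A head=1 tape=z_[z]y   (A,z)→(A,z,L)
state=A head=0 tape=z[_]zy   (A,_)→(C,z,R)
state=C head=1 tape=zz[z]y
The non-blank tape span at halt is zzzy.

zzzy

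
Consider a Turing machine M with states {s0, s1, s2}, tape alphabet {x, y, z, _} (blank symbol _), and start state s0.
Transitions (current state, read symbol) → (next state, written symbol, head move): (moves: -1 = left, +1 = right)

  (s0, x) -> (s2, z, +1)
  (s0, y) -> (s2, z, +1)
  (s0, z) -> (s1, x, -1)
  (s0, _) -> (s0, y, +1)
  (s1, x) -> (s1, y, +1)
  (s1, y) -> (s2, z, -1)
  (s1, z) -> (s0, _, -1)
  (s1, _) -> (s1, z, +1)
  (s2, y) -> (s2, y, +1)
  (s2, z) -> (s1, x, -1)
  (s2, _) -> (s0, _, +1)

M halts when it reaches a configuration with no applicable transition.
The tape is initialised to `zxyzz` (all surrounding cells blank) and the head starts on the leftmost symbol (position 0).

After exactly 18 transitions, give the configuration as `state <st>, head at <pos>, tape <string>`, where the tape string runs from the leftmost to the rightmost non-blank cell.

s0 | __[z]xyzz   read z → write x, move -1, go to s1
s1 | _[_]xxyzz   read _ → write z, move +1, go to s1
s1 | _z[x]xyzz   read x → write y, move +1, go to s1
s1 | _zy[x]yzz   read x → write y, move +1, go to s1
s1 | _zyy[y]zz   read y → write z, move -1, go to s2
s2 | _zy[y]zzz   read y → write y, move +1, go to s2
s2 | _zyy[z]zz   read z → write x, move -1, go to s1
s1 | _zy[y]xzz   read y → write z, move -1, go to s2
s2 | _z[y]zxzz   read y → write y, move +1, go to s2
s2 | _zy[z]xzz   read z → write x, move -1, go to s1
s1 | _z[y]xxzz   read y → write z, move -1, go to s2
s2 | _[z]zxxzz   read z → write x, move -1, go to s1
s1 | [_]xzxxzz   read _ → write z, move +1, go to s1
s1 | z[x]zxxzz   read x → write y, move +1, go to s1
s1 | zy[z]xxzz   read z → write _, move -1, go to s0
s0 | z[y]_xxzz   read y → write z, move +1, go to s2
s2 | zz[_]xxzz   read _ → write _, move +1, go to s0
s0 | zz_[x]xzz   read x → write z, move +1, go to s2
s2 | zz_z[x]zz
After 18 steps: state s2, head at 2, tape zz_zxzz.

state s2, head at 2, tape zz_zxzz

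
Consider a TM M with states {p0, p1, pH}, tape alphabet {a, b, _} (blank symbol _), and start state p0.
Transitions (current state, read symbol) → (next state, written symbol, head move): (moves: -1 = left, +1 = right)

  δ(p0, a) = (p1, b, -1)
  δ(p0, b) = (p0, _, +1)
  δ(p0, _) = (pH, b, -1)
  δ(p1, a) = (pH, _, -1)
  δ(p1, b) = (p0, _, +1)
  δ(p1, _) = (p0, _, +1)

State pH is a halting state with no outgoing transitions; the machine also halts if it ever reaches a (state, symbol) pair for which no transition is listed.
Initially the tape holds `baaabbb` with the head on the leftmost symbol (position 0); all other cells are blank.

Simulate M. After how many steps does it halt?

14

state=p0 head=0 tape=[b]aaabbb_   (p0,b)→(p0,_,+1)
state=p0 head=1 tape=_[a]aabbb_   (p0,a)→(p1,b,-1)
state=p1 head=0 tape=[_]baabbb_   (p1,_)→(p0,_,+1)
state=p0 head=1 tape=_[b]aabbb_   (p0,b)→(p0,_,+1)
state=p0 head=2 tape=__[a]abbb_   (p0,a)→(p1,b,-1)
state=p1 head=1 tape=_[_]babbb_   (p1,_)→(p0,_,+1)
state=p0 head=2 tape=__[b]abbb_   (p0,b)→(p0,_,+1)
state=p0 head=3 tape=___[a]bbb_   (p0,a)→(p1,b,-1)
state=p1 head=2 tape=__[_]bbbb_   (p1,_)→(p0,_,+1)
state=p0 head=3 tape=___[b]bbb_   (p0,b)→(p0,_,+1)
state=p0 head=4 tape=____[b]bb_   (p0,b)→(p0,_,+1)
state=p0 head=5 tape=_____[b]b_   (p0,b)→(p0,_,+1)
state=p0 head=6 tape=______[b]_   (p0,b)→(p0,_,+1)
state=p0 head=7 tape=_______[_]   (p0,_)→(pH,b,-1)
state=pH head=6 tape=______[_]b
M halts after 14 transitions.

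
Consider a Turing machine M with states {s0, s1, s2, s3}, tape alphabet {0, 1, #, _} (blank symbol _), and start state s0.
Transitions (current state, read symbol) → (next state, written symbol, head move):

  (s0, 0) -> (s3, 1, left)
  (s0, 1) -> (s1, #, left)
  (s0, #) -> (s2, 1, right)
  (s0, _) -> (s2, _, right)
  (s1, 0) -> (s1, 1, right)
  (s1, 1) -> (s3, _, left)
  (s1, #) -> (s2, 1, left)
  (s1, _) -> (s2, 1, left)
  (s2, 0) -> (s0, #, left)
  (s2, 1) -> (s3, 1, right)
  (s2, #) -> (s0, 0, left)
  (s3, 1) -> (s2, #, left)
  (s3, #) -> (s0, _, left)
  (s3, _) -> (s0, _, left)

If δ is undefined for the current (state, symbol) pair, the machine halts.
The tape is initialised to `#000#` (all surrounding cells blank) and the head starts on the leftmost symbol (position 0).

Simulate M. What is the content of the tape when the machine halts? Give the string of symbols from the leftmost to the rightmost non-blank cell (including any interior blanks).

1##00#

state=s0 head=0 tape=__[#]000#   (s0,#)→(s2,1,right)
state=s2 head=1 tape=__1[0]00#   (s2,0)→(s0,#,left)
state=s0 head=0 tape=__[1]#00#   (s0,1)→(s1,#,left)
state=s1 head=-1 tape=_[_]##00#   (s1,_)→(s2,1,left)
state=s2 head=-2 tape=[_]1##00#
The non-blank tape span at halt is 1##00#.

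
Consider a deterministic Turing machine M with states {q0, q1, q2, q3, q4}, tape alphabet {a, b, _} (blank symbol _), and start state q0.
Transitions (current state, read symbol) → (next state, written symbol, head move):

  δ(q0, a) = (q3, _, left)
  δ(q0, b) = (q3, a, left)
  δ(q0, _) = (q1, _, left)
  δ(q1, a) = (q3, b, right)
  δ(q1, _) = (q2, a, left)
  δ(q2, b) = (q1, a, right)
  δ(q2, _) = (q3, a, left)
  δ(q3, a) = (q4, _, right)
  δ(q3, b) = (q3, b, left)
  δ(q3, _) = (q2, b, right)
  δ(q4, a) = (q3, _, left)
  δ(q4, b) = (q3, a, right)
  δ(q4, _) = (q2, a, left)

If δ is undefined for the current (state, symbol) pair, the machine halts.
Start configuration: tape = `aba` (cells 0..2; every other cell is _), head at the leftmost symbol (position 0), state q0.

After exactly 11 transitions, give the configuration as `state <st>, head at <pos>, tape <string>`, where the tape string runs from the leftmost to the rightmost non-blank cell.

q0 | __[a]ba   read a → write _, move left, go to q3
q3 | _[_]_ba   read _ → write b, move right, go to q2
q2 | _b[_]ba   read _ → write a, move left, go to q3
q3 | _[b]aba   read b → write b, move left, go to q3
q3 | [_]baba   read _ → write b, move right, go to q2
q2 | b[b]aba   read b → write a, move right, go to q1
q1 | ba[a]ba   read a → write b, move right, go to q3
q3 | bab[b]a   read b → write b, move left, go to q3
q3 | ba[b]ba   read b → write b, move left, go to q3
q3 | b[a]bba   read a → write _, move right, go to q4
q4 | b_[b]ba   read b → write a, move right, go to q3
q3 | b_a[b]a
After 11 steps: state q3, head at 1, tape b_aba.

state q3, head at 1, tape b_aba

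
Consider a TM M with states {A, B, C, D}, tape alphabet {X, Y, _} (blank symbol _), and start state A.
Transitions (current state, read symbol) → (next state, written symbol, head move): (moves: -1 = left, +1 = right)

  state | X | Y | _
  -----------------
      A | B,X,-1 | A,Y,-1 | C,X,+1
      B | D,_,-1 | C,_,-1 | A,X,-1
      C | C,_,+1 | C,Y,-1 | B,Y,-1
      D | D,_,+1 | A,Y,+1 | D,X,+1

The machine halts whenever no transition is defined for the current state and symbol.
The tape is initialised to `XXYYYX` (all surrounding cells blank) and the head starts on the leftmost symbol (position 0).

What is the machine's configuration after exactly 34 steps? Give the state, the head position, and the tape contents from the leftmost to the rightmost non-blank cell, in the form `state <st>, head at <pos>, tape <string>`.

A | _____[X]XYYYX   read X → write X, move -1, go to B
B | ____[_]XXYYYX   read _ → write X, move -1, go to A
A | ___[_]XXXYYYX   read _ → write X, move +1, go to C
C | ___X[X]XXYYYX   read X → write _, move +1, go to C
C | ___X_[X]XYYYX   read X → write _, move +1, go to C
C | ___X__[X]YYYX   read X → write _, move +1, go to C
C | ___X___[Y]YYX   read Y → write Y, move -1, go to C
C | ___X__[_]YYYX   read _ → write Y, move -1, go to B
B | ___X_[_]YYYYX   read _ → write X, move -1, go to A
A | ___X[_]XYYYYX   read _ → write X, move +1, go to C
C | ___XX[X]YYYYX   read X → write _, move +1, go to C
C | ___XX_[Y]YYYX   read Y → write Y, move -1, go to C
C | ___XX[_]YYYYX   read _ → write Y, move -1, go to B
B | ___X[X]YYYYYX   read X → write _, move -1, go to D
D | ___[X]_YYYYYX   read X → write _, move +1, go to D
D | ____[_]YYYYYX   read _ → write X, move +1, go to D
D | ____X[Y]YYYYX   read Y → write Y, move +1, go to A
A | ____XY[Y]YYYX   read Y → write Y, move -1, go to A
A | ____X[Y]YYYYX   read Y → write Y, move -1, go to A
A | ____[X]YYYYYX   read X → write X, move -1, go to B
B | ___[_]XYYYYYX   read _ → write X, move -1, go to A
A | __[_]XXYYYYYX   read _ → write X, move +1, go to C
C | __X[X]XYYYYYX   read X → write _, move +1, go to C
C | __X_[X]YYYYYX   read X → write _, move +1, go to C
C | __X__[Y]YYYYX   read Y → write Y, move -1, go to C
C | __X_[_]YYYYYX   read _ → write Y, move -1, go to B
B | __X[_]YYYYYYX   read _ → write X, move -1, go to A
A | __[X]XYYYYYYX   read X → write X, move -1, go to B
B | _[_]XXYYYYYYX   read _ → write X, move -1, go to A
A | [_]XXXYYYYYYX   read _ → write X, move +1, go to C
C | X[X]XXYYYYYYX   read X → write _, move +1, go to C
C | X_[X]XYYYYYYX   read X → write _, move +1, go to C
C | X__[X]YYYYYYX   read X → write _, move +1, go to C
C | X___[Y]YYYYYX   read Y → write Y, move -1, go to C
C | X__[_]YYYYYYX
After 34 steps: state C, head at -2, tape X___YYYYYYX.

state C, head at -2, tape X___YYYYYYX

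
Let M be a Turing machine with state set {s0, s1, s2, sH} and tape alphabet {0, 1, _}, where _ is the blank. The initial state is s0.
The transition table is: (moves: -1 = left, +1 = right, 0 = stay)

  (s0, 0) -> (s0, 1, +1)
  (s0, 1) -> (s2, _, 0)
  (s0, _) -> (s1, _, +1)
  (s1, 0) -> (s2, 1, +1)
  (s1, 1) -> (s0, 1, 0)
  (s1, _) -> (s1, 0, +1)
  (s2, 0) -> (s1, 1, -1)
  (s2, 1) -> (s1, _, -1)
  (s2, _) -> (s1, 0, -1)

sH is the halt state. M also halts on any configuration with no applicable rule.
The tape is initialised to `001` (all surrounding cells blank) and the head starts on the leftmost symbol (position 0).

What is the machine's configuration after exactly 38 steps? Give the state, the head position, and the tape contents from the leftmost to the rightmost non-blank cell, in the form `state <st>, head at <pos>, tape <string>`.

s0 | ___[0]01   read 0 → write 1, move +1, go to s0
s0 | ___1[0]1   read 0 → write 1, move +1, go to s0
s0 | ___11[1]   read 1 → write _, move 0, go to s2
s2 | ___11[_]   read _ → write 0, move -1, go to s1
s1 | ___1[1]0   read 1 → write 1, move 0, go to s0
s0 | ___1[1]0   read 1 → write _, move 0, go to s2
s2 | ___1[_]0   read _ → write 0, move -1, go to s1
s1 | ___[1]00   read 1 → write 1, move 0, go to s0
s0 | ___[1]00   read 1 → write _, move 0, go to s2
s2 | ___[_]00   read _ → write 0, move -1, go to s1
s1 | __[_]000   read _ → write 0, move +1, go to s1
s1 | __0[0]00   read 0 → write 1, move +1, go to s2
s2 | __01[0]0   read 0 → write 1, move -1, go to s1
s1 | __0[1]10   read 1 → write 1, move 0, go to s0
s0 | __0[1]10   read 1 → write _, move 0, go to s2
s2 | __0[_]10   read _ → write 0, move -1, go to s1
s1 | __[0]010   read 0 → write 1, move +1, go to s2
s2 | __1[0]10   read 0 → write 1, move -1, go to s1
s1 | __[1]110   read 1 → write 1, move 0, go to s0
s0 | __[1]110   read 1 → write _, move 0, go to s2
s2 | __[_]110   read _ → write 0, move -1, go to s1
s1 | _[_]0110   read _ → write 0, move +1, go to s1
s1 | _0[0]110   read 0 → write 1, move +1, go to s2
s2 | _01[1]10   read 1 → write _, move -1, go to s1
s1 | _0[1]_10   read 1 → write 1, move 0, go to s0
s0 | _0[1]_10   read 1 → write _, move 0, go to s2
s2 | _0[_]_10   read _ → write 0, move -1, go to s1
s1 | _[0]0_10   read 0 → write 1, move +1, go to s2
s2 | _1[0]_10   read 0 → write 1, move -1, go to s1
s1 | _[1]1_10   read 1 → write 1, move 0, go to s0
s0 | _[1]1_10   read 1 → write _, move 0, go to s2
s2 | _[_]1_10   read _ → write 0, move -1, go to s1
s1 | [_]01_10   read _ → write 0, move +1, go to s1
s1 | 0[0]1_10   read 0 → write 1, move +1, go to s2
s2 | 01[1]_10   read 1 → write _, move -1, go to s1
s1 | 0[1]__10   read 1 → write 1, move 0, go to s0
s0 | 0[1]__10   read 1 → write _, move 0, go to s2
s2 | 0[_]__10   read _ → write 0, move -1, go to s1
s1 | [0]0__10
After 38 steps: state s1, head at -3, tape 00__10.

state s1, head at -3, tape 00__10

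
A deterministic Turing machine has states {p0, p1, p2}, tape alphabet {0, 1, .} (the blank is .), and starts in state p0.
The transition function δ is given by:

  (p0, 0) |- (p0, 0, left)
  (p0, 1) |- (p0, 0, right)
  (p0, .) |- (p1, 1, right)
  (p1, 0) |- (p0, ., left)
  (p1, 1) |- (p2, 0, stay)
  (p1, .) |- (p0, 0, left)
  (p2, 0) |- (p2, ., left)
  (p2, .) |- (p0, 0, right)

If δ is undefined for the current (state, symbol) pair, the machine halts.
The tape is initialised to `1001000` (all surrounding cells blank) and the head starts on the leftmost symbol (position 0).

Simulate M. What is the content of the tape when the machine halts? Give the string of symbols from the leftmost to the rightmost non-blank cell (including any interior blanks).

0001.000

state=p0 head=0 tape=.[1]001000   (p0,1)→(p0,0,right)
state=p0 head=1 tape=.0[0]01000   (p0,0)→(p0,0,left)
state=p0 head=0 tape=.[0]001000   (p0,0)→(p0,0,left)
state=p0 head=-1 tape=[.]0001000   (p0,.)→(p1,1,right)
state=p1 head=0 tape=1[0]001000   (p1,0)→(p0,.,left)
state=p0 head=-1 tape=[1].001000   (p0,1)→(p0,0,right)
state=p0 head=0 tape=0[.]001000   (p0,.)→(p1,1,right)
state=p1 head=1 tape=01[0]01000   (p1,0)→(p0,.,left)
state=p0 head=0 tape=0[1].01000   (p0,1)→(p0,0,right)
state=p0 head=1 tape=00[.]01000   (p0,.)→(p1,1,right)
state=p1 head=2 tape=001[0]1000   (p1,0)→(p0,.,left)
state=p0 head=1 tape=00[1].1000   (p0,1)→(p0,0,right)
state=p0 head=2 tape=000[.]1000   (p0,.)→(p1,1,right)
state=p1 head=3 tape=0001[1]000   (p1,1)→(p2,0,stay)
state=p2 head=3 tape=0001[0]000   (p2,0)→(p2,.,left)
state=p2 head=2 tape=000[1].000
The non-blank tape span at halt is 0001.000.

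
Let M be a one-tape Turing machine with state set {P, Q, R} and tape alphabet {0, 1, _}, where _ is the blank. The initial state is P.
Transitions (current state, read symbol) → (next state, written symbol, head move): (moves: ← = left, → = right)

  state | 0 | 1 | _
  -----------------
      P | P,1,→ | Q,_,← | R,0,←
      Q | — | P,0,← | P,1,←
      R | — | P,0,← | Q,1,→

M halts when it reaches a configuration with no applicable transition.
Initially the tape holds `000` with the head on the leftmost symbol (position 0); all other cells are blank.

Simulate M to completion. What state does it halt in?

Q

P | __[0]00_   read 0 → write 1, move →, go to P
P | __1[0]0_   read 0 → write 1, move →, go to P
P | __11[0]_   read 0 → write 1, move →, go to P
P | __111[_]   read _ → write 0, move ←, go to R
R | __11[1]0   read 1 → write 0, move ←, go to P
P | __1[1]00   read 1 → write _, move ←, go to Q
Q | __[1]_00   read 1 → write 0, move ←, go to P
P | _[_]0_00   read _ → write 0, move ←, go to R
R | [_]00_00   read _ → write 1, move →, go to Q
Q | 1[0]0_00
No transition is defined for (Q, 0); M halts in state Q.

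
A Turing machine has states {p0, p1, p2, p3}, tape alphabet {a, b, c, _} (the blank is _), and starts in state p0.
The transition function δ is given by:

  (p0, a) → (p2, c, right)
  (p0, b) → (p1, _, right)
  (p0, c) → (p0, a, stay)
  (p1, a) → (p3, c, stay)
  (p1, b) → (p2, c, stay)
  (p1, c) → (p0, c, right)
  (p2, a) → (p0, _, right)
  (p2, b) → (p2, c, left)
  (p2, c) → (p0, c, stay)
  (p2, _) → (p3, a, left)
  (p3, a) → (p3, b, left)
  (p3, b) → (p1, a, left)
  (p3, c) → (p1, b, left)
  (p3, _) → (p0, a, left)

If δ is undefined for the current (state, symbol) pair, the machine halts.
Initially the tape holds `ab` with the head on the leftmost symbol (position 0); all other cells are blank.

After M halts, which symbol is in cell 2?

b

p0 | [a]b_   read a → write c, move right, go to p2
p2 | c[b]_   read b → write c, move left, go to p2
p2 | [c]c_   read c → write c, move stay, go to p0
p0 | [c]c_   read c → write a, move stay, go to p0
p0 | [a]c_   read a → write c, move right, go to p2
p2 | c[c]_   read c → write c, move stay, go to p0
p0 | c[c]_   read c → write a, move stay, go to p0
p0 | c[a]_   read a → write c, move right, go to p2
p2 | cc[_]   read _ → write a, move left, go to p3
p3 | c[c]a   read c → write b, move left, go to p1
p1 | [c]ba   read c → write c, move right, go to p0
p0 | c[b]a   read b → write _, move right, go to p1
p1 | c_[a]   read a → write c, move stay, go to p3
p3 | c_[c]   read c → write b, move left, go to p1
p1 | c[_]b
Cell 2 holds b when M halts.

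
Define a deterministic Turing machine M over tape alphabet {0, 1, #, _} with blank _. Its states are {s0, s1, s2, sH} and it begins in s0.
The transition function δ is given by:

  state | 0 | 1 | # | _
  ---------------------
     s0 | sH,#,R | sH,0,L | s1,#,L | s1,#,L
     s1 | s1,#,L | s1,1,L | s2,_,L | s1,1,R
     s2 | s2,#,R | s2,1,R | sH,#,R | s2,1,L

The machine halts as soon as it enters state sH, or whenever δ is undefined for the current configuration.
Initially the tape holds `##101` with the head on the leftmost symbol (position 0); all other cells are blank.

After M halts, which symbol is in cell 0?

1

state=s0 head=0 tape=_[#]#101   (s0,#)→(s1,#,L)
state=s1 head=-1 tape=[_]##101   (s1,_)→(s1,1,R)
state=s1 head=0 tape=1[#]#101   (s1,#)→(s2,_,L)
state=s2 head=-1 tape=[1]_#101   (s2,1)→(s2,1,R)
state=s2 head=0 tape=1[_]#101   (s2,_)→(s2,1,L)
state=s2 head=-1 tape=[1]1#101   (s2,1)→(s2,1,R)
state=s2 head=0 tape=1[1]#101   (s2,1)→(s2,1,R)
state=s2 head=1 tape=11[#]101   (s2,#)→(sH,#,R)
state=sH head=2 tape=11#[1]01
Cell 0 holds 1 when M halts.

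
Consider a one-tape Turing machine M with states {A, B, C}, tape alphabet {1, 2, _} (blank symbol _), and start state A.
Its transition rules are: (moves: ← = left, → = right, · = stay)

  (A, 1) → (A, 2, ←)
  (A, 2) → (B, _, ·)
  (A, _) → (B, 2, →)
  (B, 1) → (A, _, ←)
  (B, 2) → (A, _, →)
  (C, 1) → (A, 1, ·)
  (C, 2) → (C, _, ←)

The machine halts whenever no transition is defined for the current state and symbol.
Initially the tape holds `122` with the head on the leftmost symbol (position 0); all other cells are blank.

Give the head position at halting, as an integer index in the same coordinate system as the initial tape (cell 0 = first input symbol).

state=A head=0 tape=_[1]22   (A,1)→(A,2,←)
state=A head=-1 tape=[_]222   (A,_)→(B,2,→)
state=B head=0 tape=2[2]22   (B,2)→(A,_,→)
state=A head=1 tape=2_[2]2   (A,2)→(B,_,·)
state=B head=1 tape=2_[_]2
At halt the head is at cell 1.

1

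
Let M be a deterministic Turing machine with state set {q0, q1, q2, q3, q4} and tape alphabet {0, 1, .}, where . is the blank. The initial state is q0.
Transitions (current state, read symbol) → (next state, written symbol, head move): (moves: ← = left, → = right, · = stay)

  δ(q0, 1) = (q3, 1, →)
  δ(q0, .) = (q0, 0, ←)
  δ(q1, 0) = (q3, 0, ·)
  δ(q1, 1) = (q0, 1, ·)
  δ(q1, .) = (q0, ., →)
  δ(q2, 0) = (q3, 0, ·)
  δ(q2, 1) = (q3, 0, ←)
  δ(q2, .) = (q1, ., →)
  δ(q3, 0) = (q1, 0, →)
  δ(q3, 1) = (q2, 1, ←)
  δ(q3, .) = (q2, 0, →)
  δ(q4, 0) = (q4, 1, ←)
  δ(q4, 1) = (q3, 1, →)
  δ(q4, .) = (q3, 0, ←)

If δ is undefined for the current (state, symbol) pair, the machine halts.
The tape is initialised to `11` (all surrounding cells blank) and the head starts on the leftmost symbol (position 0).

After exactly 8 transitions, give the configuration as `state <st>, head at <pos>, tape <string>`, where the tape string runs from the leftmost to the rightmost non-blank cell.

state q3, head at 2, tape 001

q0 | .[1]1.   read 1 → write 1, move →, go to q3
q3 | .1[1].   read 1 → write 1, move ←, go to q2
q2 | .[1]1.   read 1 → write 0, move ←, go to q3
q3 | [.]01.   read . → write 0, move →, go to q2
q2 | 0[0]1.   read 0 → write 0, move ·, go to q3
q3 | 0[0]1.   read 0 → write 0, move →, go to q1
q1 | 00[1].   read 1 → write 1, move ·, go to q0
q0 | 00[1].   read 1 → write 1, move →, go to q3
q3 | 001[.]
After 8 steps: state q3, head at 2, tape 001.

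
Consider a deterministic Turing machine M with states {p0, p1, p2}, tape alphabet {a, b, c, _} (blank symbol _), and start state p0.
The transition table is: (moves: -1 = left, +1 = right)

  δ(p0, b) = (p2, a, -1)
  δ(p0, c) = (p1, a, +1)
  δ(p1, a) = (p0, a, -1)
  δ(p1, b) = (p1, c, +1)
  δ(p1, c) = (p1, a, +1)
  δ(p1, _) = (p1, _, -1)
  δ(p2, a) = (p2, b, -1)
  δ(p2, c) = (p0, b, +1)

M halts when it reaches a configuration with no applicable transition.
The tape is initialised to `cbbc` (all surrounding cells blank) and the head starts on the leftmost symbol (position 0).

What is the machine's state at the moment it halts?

state=p0 head=0 tape=[c]bbc_   (p0,c)→(p1,a,+1)
state=p1 head=1 tape=a[b]bc_   (p1,b)→(p1,c,+1)
state=p1 head=2 tape=ac[b]c_   (p1,b)→(p1,c,+1)
state=p1 head=3 tape=acc[c]_   (p1,c)→(p1,a,+1)
state=p1 head=4 tape=acca[_]   (p1,_)→(p1,_,-1)
state=p1 head=3 tape=acc[a]_   (p1,a)→(p0,a,-1)
state=p0 head=2 tape=ac[c]a_   (p0,c)→(p1,a,+1)
state=p1 head=3 tape=aca[a]_   (p1,a)→(p0,a,-1)
state=p0 head=2 tape=ac[a]a_
No transition is defined for (p0, a); M halts in state p0.

p0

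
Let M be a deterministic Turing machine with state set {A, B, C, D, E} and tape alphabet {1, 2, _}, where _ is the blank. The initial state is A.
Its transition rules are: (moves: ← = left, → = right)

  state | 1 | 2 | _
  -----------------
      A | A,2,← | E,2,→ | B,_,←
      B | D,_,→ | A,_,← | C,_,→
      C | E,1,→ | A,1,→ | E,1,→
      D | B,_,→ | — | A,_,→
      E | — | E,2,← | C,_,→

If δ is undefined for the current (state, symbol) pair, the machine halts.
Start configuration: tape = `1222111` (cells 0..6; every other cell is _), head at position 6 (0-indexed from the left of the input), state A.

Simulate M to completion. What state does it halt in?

E

state=A head=6 tape=122211[1]   (A,1)→(A,2,←)
state=A head=5 tape=12221[1]2   (A,1)→(A,2,←)
state=A head=4 tape=1222[1]22   (A,1)→(A,2,←)
state=A head=3 tape=122[2]222   (A,2)→(E,2,→)
state=E head=4 tape=1222[2]22   (E,2)→(E,2,←)
state=E head=3 tape=122[2]222   (E,2)→(E,2,←)
state=E head=2 tape=12[2]2222   (E,2)→(E,2,←)
state=E head=1 tape=1[2]22222   (E,2)→(E,2,←)
state=E head=0 tape=[1]222222
No transition is defined for (E, 1); M halts in state E.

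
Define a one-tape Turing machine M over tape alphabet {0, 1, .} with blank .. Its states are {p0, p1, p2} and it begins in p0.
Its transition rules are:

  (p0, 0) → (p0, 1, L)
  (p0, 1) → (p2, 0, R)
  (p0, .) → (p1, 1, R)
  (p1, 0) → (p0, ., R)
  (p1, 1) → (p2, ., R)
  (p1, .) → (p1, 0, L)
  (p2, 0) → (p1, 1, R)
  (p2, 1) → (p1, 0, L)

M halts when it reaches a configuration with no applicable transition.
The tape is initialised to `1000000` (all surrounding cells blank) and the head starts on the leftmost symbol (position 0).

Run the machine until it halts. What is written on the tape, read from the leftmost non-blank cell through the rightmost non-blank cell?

011.11

p0 | [1]000000.   read 1 → write 0, move R, go to p2
p2 | 0[0]00000.   read 0 → write 1, move R, go to p1
p1 | 01[0]0000.   read 0 → write ., move R, go to p0
p0 | 01.[0]000.   read 0 → write 1, move L, go to p0
p0 | 01[.]1000.   read . → write 1, move R, go to p1
p1 | 011[1]000.   read 1 → write ., move R, go to p2
p2 | 011.[0]00.   read 0 → write 1, move R, go to p1
p1 | 011.1[0]0.   read 0 → write ., move R, go to p0
p0 | 011.1.[0].   read 0 → write 1, move L, go to p0
p0 | 011.1[.]1.   read . → write 1, move R, go to p1
p1 | 011.11[1].   read 1 → write ., move R, go to p2
p2 | 011.11.[.]
The non-blank tape span at halt is 011.11.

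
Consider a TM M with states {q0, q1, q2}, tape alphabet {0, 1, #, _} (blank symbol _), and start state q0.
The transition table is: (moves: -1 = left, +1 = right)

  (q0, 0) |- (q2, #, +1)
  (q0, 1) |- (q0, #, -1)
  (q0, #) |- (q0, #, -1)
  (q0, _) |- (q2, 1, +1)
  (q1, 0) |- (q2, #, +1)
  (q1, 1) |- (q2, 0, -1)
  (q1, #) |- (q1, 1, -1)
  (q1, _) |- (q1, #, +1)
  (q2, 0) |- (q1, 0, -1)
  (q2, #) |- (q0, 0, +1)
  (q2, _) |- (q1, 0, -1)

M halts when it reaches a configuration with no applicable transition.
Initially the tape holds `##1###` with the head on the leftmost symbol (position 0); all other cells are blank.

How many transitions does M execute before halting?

state=q0 head=0 tape=____[#]#1###__   (q0,#)→(q0,#,-1)
state=q0 head=-1 tape=___[_]##1###__   (q0,_)→(q2,1,+1)
state=q2 head=0 tape=___1[#]#1###__   (q2,#)→(q0,0,+1)
state=q0 head=1 tape=___10[#]1###__   (q0,#)→(q0,#,-1)
state=q0 head=0 tape=___1[0]#1###__   (q0,0)→(q2,#,+1)
state=q2 head=1 tape=___1#[#]1###__   (q2,#)→(q0,0,+1)
state=q0 head=2 tape=___1#0[1]###__   (q0,1)→(q0,#,-1)
state=q0 head=1 tape=___1#[0]####__   (q0,0)→(q2,#,+1)
state=q2 head=2 tape=___1##[#]###__   (q2,#)→(q0,0,+1)
state=q0 head=3 tape=___1##0[#]##__   (q0,#)→(q0,#,-1)
state=q0 head=2 tape=___1##[0]###__   (q0,0)→(q2,#,+1)
state=q2 head=3 tape=___1###[#]##__   (q2,#)→(q0,0,+1)
state=q0 head=4 tape=___1###0[#]#__   (q0,#)→(q0,#,-1)
state=q0 head=3 tape=___1###[0]##__   (q0,0)→(q2,#,+1)
state=q2 head=4 tape=___1####[#]#__   (q2,#)→(q0,0,+1)
state=q0 head=5 tape=___1####0[#]__   (q0,#)→(q0,#,-1)
state=q0 head=4 tape=___1####[0]#__   (q0,0)→(q2,#,+1)
state=q2 head=5 tape=___1#####[#]__   (q2,#)→(q0,0,+1)
state=q0 head=6 tape=___1#####0[_]_   (q0,_)→(q2,1,+1)
state=q2 head=7 tape=___1#####01[_]   (q2,_)→(q1,0,-1)
state=q1 head=6 tape=___1#####0[1]0   (q1,1)→(q2,0,-1)
state=q2 head=5 tape=___1#####[0]00   (q2,0)→(q1,0,-1)
state=q1 head=4 tape=___1####[#]000   (q1,#)→(q1,1,-1)
state=q1 head=3 tape=___1###[#]1000   (q1,#)→(q1,1,-1)
state=q1 head=2 tape=___1##[#]11000   (q1,#)→(q1,1,-1)
state=q1 head=1 tape=___1#[#]111000   (q1,#)→(q1,1,-1)
state=q1 head=0 tape=___1[#]1111000   (q1,#)→(q1,1,-1)
state=q1 head=-1 tape=___[1]11111000   (q1,1)→(q2,0,-1)
state=q2 head=-2 tape=__[_]011111000   (q2,_)→(q1,0,-1)
state=q1 head=-3 tape=_[_]0011111000   (q1,_)→(q1,#,+1)
state=q1 head=-2 tape=_#[0]011111000   (q1,0)→(q2,#,+1)
state=q2 head=-1 tape=_##[0]11111000   (q2,0)→(q1,0,-1)
state=q1 head=-2 tape=_#[#]011111000   (q1,#)→(q1,1,-1)
state=q1 head=-3 tape=_[#]1011111000   (q1,#)→(q1,1,-1)
state=q1 head=-4 tape=[_]11011111000   (q1,_)→(q1,#,+1)
state=q1 head=-3 tape=#[1]1011111000   (q1,1)→(q2,0,-1)
state=q2 head=-4 tape=[#]01011111000   (q2,#)→(q0,0,+1)
state=q0 head=-3 tape=0[0]1011111000   (q0,0)→(q2,#,+1)
state=q2 head=-2 tape=0#[1]011111000
M halts after 38 transitions.

38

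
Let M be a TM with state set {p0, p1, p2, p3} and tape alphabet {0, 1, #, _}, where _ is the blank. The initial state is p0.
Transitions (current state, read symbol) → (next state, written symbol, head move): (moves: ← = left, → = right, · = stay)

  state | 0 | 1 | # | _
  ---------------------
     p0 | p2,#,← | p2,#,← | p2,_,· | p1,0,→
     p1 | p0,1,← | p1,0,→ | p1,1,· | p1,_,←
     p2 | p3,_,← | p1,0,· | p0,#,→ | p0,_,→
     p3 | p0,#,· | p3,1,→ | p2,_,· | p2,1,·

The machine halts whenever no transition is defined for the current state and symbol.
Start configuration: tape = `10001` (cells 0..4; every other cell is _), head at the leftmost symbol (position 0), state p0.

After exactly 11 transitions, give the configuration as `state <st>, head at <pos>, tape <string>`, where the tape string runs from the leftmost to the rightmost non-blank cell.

p0 | _[1]0001   read 1 → write #, move ←, go to p2
p2 | [_]#0001   read _ → write _, move →, go to p0
p0 | _[#]0001   read # → write _, move ·, go to p2
p2 | _[_]0001   read _ → write _, move →, go to p0
p0 | __[0]001   read 0 → write #, move ←, go to p2
p2 | _[_]#001   read _ → write _, move →, go to p0
p0 | __[#]001   read # → write _, move ·, go to p2
p2 | __[_]001   read _ → write _, move →, go to p0
p0 | ___[0]01   read 0 → write #, move ←, go to p2
p2 | __[_]#01   read _ → write _, move →, go to p0
p0 | ___[#]01   read # → write _, move ·, go to p2
p2 | ___[_]01
After 11 steps: state p2, head at 2, tape 01.

state p2, head at 2, tape 01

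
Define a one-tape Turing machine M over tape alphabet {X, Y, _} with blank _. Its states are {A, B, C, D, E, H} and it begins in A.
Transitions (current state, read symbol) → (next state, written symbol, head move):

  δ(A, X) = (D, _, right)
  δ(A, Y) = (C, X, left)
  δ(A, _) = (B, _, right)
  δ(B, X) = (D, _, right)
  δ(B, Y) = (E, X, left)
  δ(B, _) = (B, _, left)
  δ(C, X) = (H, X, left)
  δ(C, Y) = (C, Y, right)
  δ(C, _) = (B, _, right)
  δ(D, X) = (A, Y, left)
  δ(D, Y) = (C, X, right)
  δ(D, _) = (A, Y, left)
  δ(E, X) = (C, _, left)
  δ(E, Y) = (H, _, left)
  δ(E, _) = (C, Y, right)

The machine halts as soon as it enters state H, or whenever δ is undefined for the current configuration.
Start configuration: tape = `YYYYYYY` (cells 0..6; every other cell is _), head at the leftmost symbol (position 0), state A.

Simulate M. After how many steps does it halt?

14

A | _[Y]YYYYYY__   read Y → write X, move left, go to C
C | [_]XYYYYYY__   read _ → write _, move right, go to B
B | _[X]YYYYYY__   read X → write _, move right, go to D
D | __[Y]YYYYY__   read Y → write X, move right, go to C
C | __X[Y]YYYY__   read Y → write Y, move right, go to C
C | __XY[Y]YYY__   read Y → write Y, move right, go to C
C | __XYY[Y]YY__   read Y → write Y, move right, go to C
C | __XYYY[Y]Y__   read Y → write Y, move right, go to C
C | __XYYYY[Y]__   read Y → write Y, move right, go to C
C | __XYYYYY[_]_   read _ → write _, move right, go to B
B | __XYYYYY_[_]   read _ → write _, move left, go to B
B | __XYYYYY[_]_   read _ → write _, move left, go to B
B | __XYYYY[Y]__   read Y → write X, move left, go to E
E | __XYYY[Y]X__   read Y → write _, move left, go to H
H | __XYY[Y]_X__
M halts after 14 transitions.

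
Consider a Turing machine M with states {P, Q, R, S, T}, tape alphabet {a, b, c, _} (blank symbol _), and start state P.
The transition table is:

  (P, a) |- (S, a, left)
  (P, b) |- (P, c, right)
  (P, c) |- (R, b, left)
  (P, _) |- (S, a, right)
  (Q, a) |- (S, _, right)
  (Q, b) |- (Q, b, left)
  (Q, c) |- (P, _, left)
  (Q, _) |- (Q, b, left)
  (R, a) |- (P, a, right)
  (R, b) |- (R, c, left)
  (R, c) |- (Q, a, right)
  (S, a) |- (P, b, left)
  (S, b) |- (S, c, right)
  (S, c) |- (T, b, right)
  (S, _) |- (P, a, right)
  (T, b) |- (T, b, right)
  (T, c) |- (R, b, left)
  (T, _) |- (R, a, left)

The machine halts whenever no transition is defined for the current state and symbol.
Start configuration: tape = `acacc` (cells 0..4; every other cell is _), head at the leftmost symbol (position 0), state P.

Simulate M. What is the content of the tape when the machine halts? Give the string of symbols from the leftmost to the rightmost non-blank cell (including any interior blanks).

state=P head=0 tape=__[a]cacc   (P,a)→(S,a,left)
state=S head=-1 tape=_[_]acacc   (S,_)→(P,a,right)
state=P head=0 tape=_a[a]cacc   (P,a)→(S,a,left)
state=S head=-1 tape=_[a]acacc   (S,a)→(P,b,left)
state=P head=-2 tape=[_]bacacc   (P,_)→(S,a,right)
state=S head=-1 tape=a[b]acacc   (S,b)→(S,c,right)
state=S head=0 tape=ac[a]cacc   (S,a)→(P,b,left)
state=P head=-1 tape=a[c]bcacc   (P,c)→(R,b,left)
state=R head=-2 tape=[a]bbcacc   (R,a)→(P,a,right)
state=P head=-1 tape=a[b]bcacc   (P,b)→(P,c,right)
state=P head=0 tape=ac[b]cacc   (P,b)→(P,c,right)
state=P head=1 tape=acc[c]acc   (P,c)→(R,b,left)
state=R head=0 tape=ac[c]bacc   (R,c)→(Q,a,right)
state=Q head=1 tape=aca[b]acc   (Q,b)→(Q,b,left)
state=Q head=0 tape=ac[a]bacc   (Q,a)→(S,_,right)
state=S head=1 tape=ac_[b]acc   (S,b)→(S,c,right)
state=S head=2 tape=ac_c[a]cc   (S,a)→(P,b,left)
state=P head=1 tape=ac_[c]bcc   (P,c)→(R,b,left)
state=R head=0 tape=ac[_]bbcc
The non-blank tape span at halt is ac_bbcc.

ac_bbcc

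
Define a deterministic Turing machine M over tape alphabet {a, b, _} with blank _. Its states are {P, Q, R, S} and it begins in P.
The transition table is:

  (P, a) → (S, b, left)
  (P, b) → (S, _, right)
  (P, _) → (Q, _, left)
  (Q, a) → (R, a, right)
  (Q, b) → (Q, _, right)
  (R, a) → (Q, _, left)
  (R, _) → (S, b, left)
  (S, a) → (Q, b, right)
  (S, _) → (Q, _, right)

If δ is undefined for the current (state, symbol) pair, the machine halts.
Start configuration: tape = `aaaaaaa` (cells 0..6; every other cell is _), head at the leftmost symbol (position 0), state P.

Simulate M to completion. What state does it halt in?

Q

P | _[a]aaaaaa_   read a → write b, move left, go to S
S | [_]baaaaaa_   read _ → write _, move right, go to Q
Q | _[b]aaaaaa_   read b → write _, move right, go to Q
Q | __[a]aaaaa_   read a → write a, move right, go to R
R | __a[a]aaaa_   read a → write _, move left, go to Q
Q | __[a]_aaaa_   read a → write a, move right, go to R
R | __a[_]aaaa_   read _ → write b, move left, go to S
S | __[a]baaaa_   read a → write b, move right, go to Q
Q | __b[b]aaaa_   read b → write _, move right, go to Q
Q | __b_[a]aaa_   read a → write a, move right, go to R
R | __b_a[a]aa_   read a → write _, move left, go to Q
Q | __b_[a]_aa_   read a → write a, move right, go to R
R | __b_a[_]aa_   read _ → write b, move left, go to S
S | __b_[a]baa_   read a → write b, move right, go to Q
Q | __b_b[b]aa_   read b → write _, move right, go to Q
Q | __b_b_[a]a_   read a → write a, move right, go to R
R | __b_b_a[a]_   read a → write _, move left, go to Q
Q | __b_b_[a]__   read a → write a, move right, go to R
R | __b_b_a[_]_   read _ → write b, move left, go to S
S | __b_b_[a]b_   read a → write b, move right, go to Q
Q | __b_b_b[b]_   read b → write _, move right, go to Q
Q | __b_b_b_[_]
No transition is defined for (Q, _); M halts in state Q.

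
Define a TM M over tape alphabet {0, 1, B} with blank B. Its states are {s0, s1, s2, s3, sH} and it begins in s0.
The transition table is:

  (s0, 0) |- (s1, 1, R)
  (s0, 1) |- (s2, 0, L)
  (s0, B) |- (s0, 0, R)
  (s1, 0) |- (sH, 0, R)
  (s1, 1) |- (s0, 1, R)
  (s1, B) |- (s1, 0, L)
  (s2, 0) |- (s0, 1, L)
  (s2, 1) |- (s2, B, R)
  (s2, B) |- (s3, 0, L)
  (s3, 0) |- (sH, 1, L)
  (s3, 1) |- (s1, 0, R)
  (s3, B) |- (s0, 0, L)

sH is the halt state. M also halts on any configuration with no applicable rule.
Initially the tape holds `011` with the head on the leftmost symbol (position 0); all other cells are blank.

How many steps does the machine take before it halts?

s0 | BBB[0]11   read 0 → write 1, move R, go to s1
s1 | BBB1[1]1   read 1 → write 1, move R, go to s0
s0 | BBB11[1]   read 1 → write 0, move L, go to s2
s2 | BBB1[1]0   read 1 → write B, move R, go to s2
s2 | BBB1B[0]   read 0 → write 1, move L, go to s0
s0 | BBB1[B]1   read B → write 0, move R, go to s0
s0 | BBB10[1]   read 1 → write 0, move L, go to s2
s2 | BBB1[0]0   read 0 → write 1, move L, go to s0
s0 | BBB[1]10   read 1 → write 0, move L, go to s2
s2 | BB[B]010   read B → write 0, move L, go to s3
s3 | B[B]0010   read B → write 0, move L, go to s0
s0 | [B]00010   read B → write 0, move R, go to s0
s0 | 0[0]0010   read 0 → write 1, move R, go to s1
s1 | 01[0]010   read 0 → write 0, move R, go to sH
sH | 010[0]10
M halts after 14 transitions.

14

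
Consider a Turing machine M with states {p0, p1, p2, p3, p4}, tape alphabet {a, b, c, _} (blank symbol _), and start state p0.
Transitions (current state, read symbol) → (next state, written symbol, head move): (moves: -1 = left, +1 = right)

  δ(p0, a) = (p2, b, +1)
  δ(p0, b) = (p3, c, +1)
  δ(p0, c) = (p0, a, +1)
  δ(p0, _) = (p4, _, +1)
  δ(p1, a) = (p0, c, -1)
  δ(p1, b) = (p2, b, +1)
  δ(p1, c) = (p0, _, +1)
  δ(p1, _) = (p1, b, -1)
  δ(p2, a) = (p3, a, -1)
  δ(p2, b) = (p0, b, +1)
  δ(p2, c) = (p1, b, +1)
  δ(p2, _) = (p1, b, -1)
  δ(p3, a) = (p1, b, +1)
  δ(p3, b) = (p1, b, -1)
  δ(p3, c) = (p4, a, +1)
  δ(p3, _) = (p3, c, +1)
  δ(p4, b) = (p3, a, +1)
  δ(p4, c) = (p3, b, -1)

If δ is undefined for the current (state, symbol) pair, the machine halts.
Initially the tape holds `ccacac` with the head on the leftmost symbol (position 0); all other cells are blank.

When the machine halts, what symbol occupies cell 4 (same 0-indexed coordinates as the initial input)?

b

state=p0 head=0 tape=[c]cacac___   (p0,c)→(p0,a,+1)
state=p0 head=1 tape=a[c]acac___   (p0,c)→(p0,a,+1)
state=p0 head=2 tape=aa[a]cac___   (p0,a)→(p2,b,+1)
state=p2 head=3 tape=aab[c]ac___   (p2,c)→(p1,b,+1)
state=p1 head=4 tape=aabb[a]c___   (p1,a)→(p0,c,-1)
state=p0 head=3 tape=aab[b]cc___   (p0,b)→(p3,c,+1)
state=p3 head=4 tape=aabc[c]c___   (p3,c)→(p4,a,+1)
state=p4 head=5 tape=aabca[c]___   (p4,c)→(p3,b,-1)
state=p3 head=4 tape=aabc[a]b___   (p3,a)→(p1,b,+1)
state=p1 head=5 tape=aabcb[b]___   (p1,b)→(p2,b,+1)
state=p2 head=6 tape=aabcbb[_]__   (p2,_)→(p1,b,-1)
state=p1 head=5 tape=aabcb[b]b__   (p1,b)→(p2,b,+1)
state=p2 head=6 tape=aabcbb[b]__   (p2,b)→(p0,b,+1)
state=p0 head=7 tape=aabcbbb[_]_   (p0,_)→(p4,_,+1)
state=p4 head=8 tape=aabcbbb_[_]
Cell 4 holds b when M halts.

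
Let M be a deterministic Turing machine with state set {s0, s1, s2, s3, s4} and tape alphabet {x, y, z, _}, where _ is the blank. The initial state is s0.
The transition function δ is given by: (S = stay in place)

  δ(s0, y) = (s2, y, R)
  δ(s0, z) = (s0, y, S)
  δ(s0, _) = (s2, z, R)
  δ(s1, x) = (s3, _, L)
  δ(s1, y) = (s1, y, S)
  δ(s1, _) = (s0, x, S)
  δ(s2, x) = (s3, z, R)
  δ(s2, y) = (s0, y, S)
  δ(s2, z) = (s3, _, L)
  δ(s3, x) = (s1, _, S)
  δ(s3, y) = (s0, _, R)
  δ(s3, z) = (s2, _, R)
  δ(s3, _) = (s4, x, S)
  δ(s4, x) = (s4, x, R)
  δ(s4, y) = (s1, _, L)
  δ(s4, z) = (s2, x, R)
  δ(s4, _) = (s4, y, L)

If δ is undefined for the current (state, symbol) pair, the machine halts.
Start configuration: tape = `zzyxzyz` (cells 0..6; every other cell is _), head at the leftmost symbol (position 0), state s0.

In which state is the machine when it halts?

s0 | [z]zyxzyz_   read z → write y, move S, go to s0
s0 | [y]zyxzyz_   read y → write y, move R, go to s2
s2 | y[z]yxzyz_   read z → write _, move L, go to s3
s3 | [y]_yxzyz_   read y → write _, move R, go to s0
s0 | _[_]yxzyz_   read _ → write z, move R, go to s2
s2 | _z[y]xzyz_   read y → write y, move S, go to s0
s0 | _z[y]xzyz_   read y → write y, move R, go to s2
s2 | _zy[x]zyz_   read x → write z, move R, go to s3
s3 | _zyz[z]yz_   read z → write _, move R, go to s2
s2 | _zyz_[y]z_   read y → write y, move S, go to s0
s0 | _zyz_[y]z_   read y → write y, move R, go to s2
s2 | _zyz_y[z]_   read z → write _, move L, go to s3
s3 | _zyz_[y]__   read y → write _, move R, go to s0
s0 | _zyz__[_]_   read _ → write z, move R, go to s2
s2 | _zyz__z[_]
No transition is defined for (s2, _); M halts in state s2.

s2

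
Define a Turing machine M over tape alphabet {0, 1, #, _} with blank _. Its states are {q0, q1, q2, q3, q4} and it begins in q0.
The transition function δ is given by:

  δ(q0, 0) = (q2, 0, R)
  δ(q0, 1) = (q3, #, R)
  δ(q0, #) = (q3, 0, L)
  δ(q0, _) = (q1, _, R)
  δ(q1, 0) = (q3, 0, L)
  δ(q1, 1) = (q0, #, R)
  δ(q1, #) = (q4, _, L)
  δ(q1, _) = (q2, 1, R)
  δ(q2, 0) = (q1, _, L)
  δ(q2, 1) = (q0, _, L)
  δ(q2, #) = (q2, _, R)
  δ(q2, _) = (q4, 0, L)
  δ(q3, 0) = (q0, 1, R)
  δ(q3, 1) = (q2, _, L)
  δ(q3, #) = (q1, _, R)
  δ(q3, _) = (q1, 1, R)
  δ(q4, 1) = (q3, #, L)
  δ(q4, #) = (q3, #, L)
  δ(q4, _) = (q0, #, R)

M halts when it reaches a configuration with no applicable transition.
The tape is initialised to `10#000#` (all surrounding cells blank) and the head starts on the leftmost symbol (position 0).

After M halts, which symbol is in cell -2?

#

q0 | __[1]0#000#   read 1 → write #, move R, go to q3
q3 | __#[0]#000#   read 0 → write 1, move R, go to q0
q0 | __#1[#]000#   read # → write 0, move L, go to q3
q3 | __#[1]0000#   read 1 → write _, move L, go to q2
q2 | __[#]_0000#   read # → write _, move R, go to q2
q2 | ___[_]0000#   read _ → write 0, move L, go to q4
q4 | __[_]00000#   read _ → write #, move R, go to q0
q0 | __#[0]0000#   read 0 → write 0, move R, go to q2
q2 | __#0[0]000#   read 0 → write _, move L, go to q1
q1 | __#[0]_000#   read 0 → write 0, move L, go to q3
q3 | __[#]0_000#   read # → write _, move R, go to q1
q1 | ___[0]_000#   read 0 → write 0, move L, go to q3
q3 | __[_]0_000#   read _ → write 1, move R, go to q1
q1 | __1[0]_000#   read 0 → write 0, move L, go to q3
q3 | __[1]0_000#   read 1 → write _, move L, go to q2
q2 | _[_]_0_000#   read _ → write 0, move L, go to q4
q4 | [_]0_0_000#   read _ → write #, move R, go to q0
q0 | #[0]_0_000#   read 0 → write 0, move R, go to q2
q2 | #0[_]0_000#   read _ → write 0, move L, go to q4
q4 | #[0]00_000#
Cell -2 holds # when M halts.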